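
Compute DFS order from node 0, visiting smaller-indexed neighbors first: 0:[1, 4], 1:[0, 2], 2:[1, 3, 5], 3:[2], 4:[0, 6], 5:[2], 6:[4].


DFS stack-based: start with [0]
Visit order: [0, 1, 2, 3, 5, 4, 6]


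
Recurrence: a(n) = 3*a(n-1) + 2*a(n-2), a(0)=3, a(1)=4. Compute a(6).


Build bottom-up:
...a(4)=222, a(5)=790, a(6)=3*790+2*222=2814


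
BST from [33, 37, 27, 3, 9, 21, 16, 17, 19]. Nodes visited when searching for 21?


BST root = 33
Search for 21: compare at each node
Path: [33, 27, 3, 9, 21]


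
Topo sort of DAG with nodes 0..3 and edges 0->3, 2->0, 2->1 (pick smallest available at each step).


Kahn's algorithm, process smallest node first
Order: [2, 0, 1, 3]


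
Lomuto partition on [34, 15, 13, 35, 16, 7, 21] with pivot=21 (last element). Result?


Elements <= 21 go left of pivot.
Result: [15, 13, 16, 7, 21, 35, 34], pivot at index 4


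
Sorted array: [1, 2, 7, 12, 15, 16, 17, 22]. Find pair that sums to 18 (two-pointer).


Two pointers: lo=0, hi=7
Found pair: (1, 17) summing to 18


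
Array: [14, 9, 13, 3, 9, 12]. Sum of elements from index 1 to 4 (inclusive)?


Prefix sums: [0, 14, 23, 36, 39, 48, 60]
Sum[1..4] = prefix[5] - prefix[1] = 48 - 14 = 34


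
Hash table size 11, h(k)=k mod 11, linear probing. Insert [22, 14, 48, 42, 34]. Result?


Insertions: 22->slot 0; 14->slot 3; 48->slot 4; 42->slot 9; 34->slot 1
Table: [22, 34, None, 14, 48, None, None, None, None, 42, None]


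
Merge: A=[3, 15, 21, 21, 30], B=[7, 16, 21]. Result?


Compare heads, take smaller each step.
Merged: [3, 7, 15, 16, 21, 21, 21, 30]


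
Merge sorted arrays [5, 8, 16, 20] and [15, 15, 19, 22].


Compare heads, take smaller each step.
Merged: [5, 8, 15, 15, 16, 19, 20, 22]


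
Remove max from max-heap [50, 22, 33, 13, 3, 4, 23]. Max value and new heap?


Max = 50
Replace root with last, heapify down
Resulting heap: [33, 22, 23, 13, 3, 4]


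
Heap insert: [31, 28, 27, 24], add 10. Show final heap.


Append 10: [31, 28, 27, 24, 10]
Bubble up: no swaps needed
Result: [31, 28, 27, 24, 10]


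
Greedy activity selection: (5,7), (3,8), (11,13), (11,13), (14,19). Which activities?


Greedy: pick earliest-ending, then skip overlaps.
Selected (3 activities): [(5, 7), (11, 13), (14, 19)]


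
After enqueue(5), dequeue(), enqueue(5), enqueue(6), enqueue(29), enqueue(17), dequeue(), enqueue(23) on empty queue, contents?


enqueue(5) -> [5]
dequeue() returns 5 -> []
enqueue(5) -> [5]
enqueue(6) -> [5, 6]
enqueue(29) -> [5, 6, 29]
enqueue(17) -> [5, 6, 29, 17]
dequeue() returns 5 -> [6, 29, 17]
enqueue(23) -> [6, 29, 17, 23]
Final queue (front to back): [6, 29, 17, 23]


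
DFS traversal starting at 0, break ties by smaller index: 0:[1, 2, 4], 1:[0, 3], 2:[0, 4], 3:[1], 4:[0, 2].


DFS stack-based: start with [0]
Visit order: [0, 1, 3, 2, 4]


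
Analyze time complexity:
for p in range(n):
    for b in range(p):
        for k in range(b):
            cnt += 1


Per nesting level: O(n) * O(n) [triangular over p] * O(n) [triangular over b] = O(n^3)
Complexity: O(n^3)


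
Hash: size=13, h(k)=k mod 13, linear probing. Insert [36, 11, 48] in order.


Insertions: 36->slot 10; 11->slot 11; 48->slot 9
Table: [None, None, None, None, None, None, None, None, None, 48, 36, 11, None]


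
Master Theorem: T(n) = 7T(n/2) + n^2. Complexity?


a=7, b=2, c=2. log_2(7)=2.807 > c=2. Case 1: O(n^log_b(a)) = O(n^2.807)
Complexity: O(n^2.807)


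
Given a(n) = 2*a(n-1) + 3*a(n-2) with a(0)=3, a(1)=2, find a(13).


Build bottom-up:
...a(11)=221432, a(12)=664303, a(13)=2*664303+3*221432=1992902


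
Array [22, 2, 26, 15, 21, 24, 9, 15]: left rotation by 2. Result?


Left rotate by 2: [26, 15, 21, 24, 9, 15, 22, 2]


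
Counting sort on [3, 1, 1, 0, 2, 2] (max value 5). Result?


Count array: [1, 2, 2, 1, 0, 0]
Reconstruct: [0, 1, 1, 2, 2, 3]


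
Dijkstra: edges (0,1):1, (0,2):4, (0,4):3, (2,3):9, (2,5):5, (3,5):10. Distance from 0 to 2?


Dijkstra from 0:
Distances: {0: 0, 1: 1, 2: 4, 3: 13, 4: 3, 5: 9}
Shortest distance to 2 = 4, path = [0, 2]


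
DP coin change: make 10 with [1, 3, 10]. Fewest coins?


dp[0]=0; dp[i]=1+min(dp[i-c] for c in coins)
...dp[5]=3, dp[6]=2, dp[7]=3, dp[8]=4, dp[9]=3, dp[10]=1
Minimum coins for 10 = 1


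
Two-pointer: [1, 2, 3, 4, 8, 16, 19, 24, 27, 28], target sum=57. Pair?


Two pointers: lo=0, hi=9
No pair sums to 57


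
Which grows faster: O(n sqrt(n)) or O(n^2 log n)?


n^1.5 grows slower than n^2 log n
O(n sqrt(n)) is asymptotically smaller; O(n^2 log n) grows faster


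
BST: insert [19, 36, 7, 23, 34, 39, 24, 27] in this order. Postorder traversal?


Root = 19; build tree by BST insertion.
Postorder traversal: [7, 27, 24, 34, 23, 39, 36, 19]


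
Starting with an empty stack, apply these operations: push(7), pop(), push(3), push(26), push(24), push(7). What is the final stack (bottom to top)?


push(7) -> [7]
pop() returns 7 -> []
push(3) -> [3]
push(26) -> [3, 26]
push(24) -> [3, 26, 24]
push(7) -> [3, 26, 24, 7]
Final stack (bottom to top): [3, 26, 24, 7]


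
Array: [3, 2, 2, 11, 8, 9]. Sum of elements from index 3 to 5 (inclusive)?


Prefix sums: [0, 3, 5, 7, 18, 26, 35]
Sum[3..5] = prefix[6] - prefix[3] = 35 - 7 = 28


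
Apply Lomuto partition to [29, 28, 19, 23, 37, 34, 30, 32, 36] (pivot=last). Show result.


Elements <= 36 go left of pivot.
Result: [29, 28, 19, 23, 34, 30, 32, 36, 37], pivot at index 7


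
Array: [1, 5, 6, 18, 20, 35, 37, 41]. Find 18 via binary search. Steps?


Search for 18:
[0,7] mid=3 arr[3]=18
Total: 1 comparisons


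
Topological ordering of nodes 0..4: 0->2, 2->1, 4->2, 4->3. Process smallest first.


Kahn's algorithm, process smallest node first
Order: [0, 4, 2, 1, 3]


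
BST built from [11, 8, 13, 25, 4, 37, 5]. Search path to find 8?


BST root = 11
Search for 8: compare at each node
Path: [11, 8]


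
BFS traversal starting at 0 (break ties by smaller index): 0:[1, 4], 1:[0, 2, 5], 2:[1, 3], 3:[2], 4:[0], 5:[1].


BFS queue: start with [0]
Visit order: [0, 1, 4, 2, 5, 3]


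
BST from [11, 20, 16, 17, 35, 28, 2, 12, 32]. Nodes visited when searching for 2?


BST root = 11
Search for 2: compare at each node
Path: [11, 2]


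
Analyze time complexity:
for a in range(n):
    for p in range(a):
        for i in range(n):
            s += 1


Per nesting level: O(n) * O(n) [triangular over a] * O(n) = O(n^3)
Complexity: O(n^3)


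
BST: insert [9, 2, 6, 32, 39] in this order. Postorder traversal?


Root = 9; build tree by BST insertion.
Postorder traversal: [6, 2, 39, 32, 9]


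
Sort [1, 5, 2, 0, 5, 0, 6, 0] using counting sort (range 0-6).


Count array: [3, 1, 1, 0, 0, 2, 1]
Reconstruct: [0, 0, 0, 1, 2, 5, 5, 6]


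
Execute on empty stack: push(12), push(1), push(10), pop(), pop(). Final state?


push(12) -> [12]
push(1) -> [12, 1]
push(10) -> [12, 1, 10]
pop() returns 10 -> [12, 1]
pop() returns 1 -> [12]
Final stack (bottom to top): [12]


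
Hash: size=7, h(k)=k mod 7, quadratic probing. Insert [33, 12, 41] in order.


Insertions: 33->slot 5; 12->slot 6; 41->slot 0
Table: [41, None, None, None, None, 33, 12]


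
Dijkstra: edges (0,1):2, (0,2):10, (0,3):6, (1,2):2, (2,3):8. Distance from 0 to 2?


Dijkstra from 0:
Distances: {0: 0, 1: 2, 2: 4, 3: 6}
Shortest distance to 2 = 4, path = [0, 1, 2]


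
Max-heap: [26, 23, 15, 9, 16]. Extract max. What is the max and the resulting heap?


Max = 26
Replace root with last, heapify down
Resulting heap: [23, 16, 15, 9]


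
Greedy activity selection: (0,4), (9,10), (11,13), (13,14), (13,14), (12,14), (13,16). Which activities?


Greedy: pick earliest-ending, then skip overlaps.
Selected (4 activities): [(0, 4), (9, 10), (11, 13), (13, 14)]


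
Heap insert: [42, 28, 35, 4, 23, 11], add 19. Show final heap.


Append 19: [42, 28, 35, 4, 23, 11, 19]
Bubble up: no swaps needed
Result: [42, 28, 35, 4, 23, 11, 19]


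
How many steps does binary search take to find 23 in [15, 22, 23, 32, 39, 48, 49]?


Search for 23:
[0,6] mid=3 arr[3]=32
[0,2] mid=1 arr[1]=22
[2,2] mid=2 arr[2]=23
Total: 3 comparisons


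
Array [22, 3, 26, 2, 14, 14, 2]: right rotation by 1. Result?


Right rotate by 1: [2, 22, 3, 26, 2, 14, 14]


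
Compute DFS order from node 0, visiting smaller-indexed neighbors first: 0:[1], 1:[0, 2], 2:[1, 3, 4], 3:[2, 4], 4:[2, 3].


DFS stack-based: start with [0]
Visit order: [0, 1, 2, 3, 4]


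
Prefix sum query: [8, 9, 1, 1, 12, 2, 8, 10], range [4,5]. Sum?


Prefix sums: [0, 8, 17, 18, 19, 31, 33, 41, 51]
Sum[4..5] = prefix[6] - prefix[4] = 33 - 19 = 14


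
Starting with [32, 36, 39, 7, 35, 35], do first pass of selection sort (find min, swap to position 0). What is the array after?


After one pass: [7, 36, 39, 32, 35, 35]


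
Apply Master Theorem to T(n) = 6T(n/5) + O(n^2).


a=6, b=5, c=2. log_5(6)=1.113 < c=2. Case 3: O(n^c) = O(n^2)
Complexity: O(n^2)


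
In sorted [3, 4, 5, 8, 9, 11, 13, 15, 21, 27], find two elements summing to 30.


Two pointers: lo=0, hi=9
Found pair: (3, 27) summing to 30


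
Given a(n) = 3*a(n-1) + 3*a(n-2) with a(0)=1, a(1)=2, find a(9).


Build bottom-up:
...a(7)=6858, a(8)=26001, a(9)=3*26001+3*6858=98577


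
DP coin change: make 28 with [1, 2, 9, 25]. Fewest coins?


dp[0]=0; dp[i]=1+min(dp[i-c] for c in coins)
...dp[23]=5, dp[24]=5, dp[25]=1, dp[26]=2, dp[27]=2, dp[28]=3
Minimum coins for 28 = 3


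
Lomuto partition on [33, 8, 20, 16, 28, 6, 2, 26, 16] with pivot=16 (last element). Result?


Elements <= 16 go left of pivot.
Result: [8, 16, 6, 2, 16, 20, 33, 26, 28], pivot at index 4


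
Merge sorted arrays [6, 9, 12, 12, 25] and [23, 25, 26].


Compare heads, take smaller each step.
Merged: [6, 9, 12, 12, 23, 25, 25, 26]


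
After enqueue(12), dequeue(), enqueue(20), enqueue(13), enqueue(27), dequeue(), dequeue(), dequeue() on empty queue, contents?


enqueue(12) -> [12]
dequeue() returns 12 -> []
enqueue(20) -> [20]
enqueue(13) -> [20, 13]
enqueue(27) -> [20, 13, 27]
dequeue() returns 20 -> [13, 27]
dequeue() returns 13 -> [27]
dequeue() returns 27 -> []
Final queue (front to back): []


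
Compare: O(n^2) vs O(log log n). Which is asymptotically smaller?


double-logarithmic grows slower than quadratic
O(log log n) is asymptotically smaller; O(n^2) grows faster


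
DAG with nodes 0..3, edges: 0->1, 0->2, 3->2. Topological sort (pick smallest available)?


Kahn's algorithm, process smallest node first
Order: [0, 1, 3, 2]


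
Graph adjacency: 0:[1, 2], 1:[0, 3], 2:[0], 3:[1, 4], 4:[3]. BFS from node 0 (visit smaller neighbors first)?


BFS queue: start with [0]
Visit order: [0, 1, 2, 3, 4]


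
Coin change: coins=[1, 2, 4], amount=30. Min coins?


dp[0]=0; dp[i]=1+min(dp[i-c] for c in coins)
...dp[25]=7, dp[26]=7, dp[27]=8, dp[28]=7, dp[29]=8, dp[30]=8
Minimum coins for 30 = 8


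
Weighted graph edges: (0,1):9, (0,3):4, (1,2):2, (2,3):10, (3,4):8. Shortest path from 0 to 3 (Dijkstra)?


Dijkstra from 0:
Distances: {0: 0, 1: 9, 2: 11, 3: 4, 4: 12}
Shortest distance to 3 = 4, path = [0, 3]


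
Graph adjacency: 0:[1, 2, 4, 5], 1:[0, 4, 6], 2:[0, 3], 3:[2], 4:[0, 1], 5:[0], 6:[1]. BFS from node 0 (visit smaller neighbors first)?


BFS queue: start with [0]
Visit order: [0, 1, 2, 4, 5, 6, 3]


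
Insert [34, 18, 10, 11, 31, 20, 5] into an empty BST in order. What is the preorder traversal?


Root = 34; build tree by BST insertion.
Preorder traversal: [34, 18, 10, 5, 11, 31, 20]


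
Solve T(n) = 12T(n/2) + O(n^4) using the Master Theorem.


a=12, b=2, c=4. log_2(12)=3.585 < c=4. Case 3: O(n^c) = O(n^4)
Complexity: O(n^4)


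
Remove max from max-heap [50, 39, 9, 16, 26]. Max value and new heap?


Max = 50
Replace root with last, heapify down
Resulting heap: [39, 26, 9, 16]


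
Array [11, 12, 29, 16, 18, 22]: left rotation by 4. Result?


Left rotate by 4: [18, 22, 11, 12, 29, 16]


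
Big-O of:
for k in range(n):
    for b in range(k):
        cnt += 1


Per nesting level: O(n) * O(n) [triangular over k] = O(n^2)
Complexity: O(n^2)


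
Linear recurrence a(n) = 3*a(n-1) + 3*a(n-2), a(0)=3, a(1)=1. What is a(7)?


Build bottom-up:
...a(5)=576, a(6)=2187, a(7)=3*2187+3*576=8289


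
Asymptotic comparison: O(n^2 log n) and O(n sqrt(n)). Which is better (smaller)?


n^1.5 grows slower than n^2 log n
O(n sqrt(n)) is asymptotically smaller; O(n^2 log n) grows faster


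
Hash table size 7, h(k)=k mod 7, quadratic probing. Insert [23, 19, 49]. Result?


Insertions: 23->slot 2; 19->slot 5; 49->slot 0
Table: [49, None, 23, None, None, 19, None]


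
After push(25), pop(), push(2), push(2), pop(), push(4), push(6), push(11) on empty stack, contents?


push(25) -> [25]
pop() returns 25 -> []
push(2) -> [2]
push(2) -> [2, 2]
pop() returns 2 -> [2]
push(4) -> [2, 4]
push(6) -> [2, 4, 6]
push(11) -> [2, 4, 6, 11]
Final stack (bottom to top): [2, 4, 6, 11]


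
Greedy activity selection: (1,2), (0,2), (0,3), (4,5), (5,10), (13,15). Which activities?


Greedy: pick earliest-ending, then skip overlaps.
Selected (4 activities): [(1, 2), (4, 5), (5, 10), (13, 15)]


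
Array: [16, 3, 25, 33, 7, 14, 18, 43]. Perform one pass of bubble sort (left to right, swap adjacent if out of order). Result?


After one pass: [3, 16, 25, 7, 14, 18, 33, 43]


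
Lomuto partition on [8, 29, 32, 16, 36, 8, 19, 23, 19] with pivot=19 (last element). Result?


Elements <= 19 go left of pivot.
Result: [8, 16, 8, 19, 19, 32, 29, 23, 36], pivot at index 4


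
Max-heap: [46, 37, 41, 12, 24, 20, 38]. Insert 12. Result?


Append 12: [46, 37, 41, 12, 24, 20, 38, 12]
Bubble up: no swaps needed
Result: [46, 37, 41, 12, 24, 20, 38, 12]


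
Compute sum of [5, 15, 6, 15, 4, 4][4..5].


Prefix sums: [0, 5, 20, 26, 41, 45, 49]
Sum[4..5] = prefix[6] - prefix[4] = 49 - 41 = 8


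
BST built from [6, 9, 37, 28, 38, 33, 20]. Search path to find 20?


BST root = 6
Search for 20: compare at each node
Path: [6, 9, 37, 28, 20]


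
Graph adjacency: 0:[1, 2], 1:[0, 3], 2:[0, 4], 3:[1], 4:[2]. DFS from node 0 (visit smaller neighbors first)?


DFS stack-based: start with [0]
Visit order: [0, 1, 3, 2, 4]


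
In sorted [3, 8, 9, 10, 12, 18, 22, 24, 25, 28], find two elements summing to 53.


Two pointers: lo=0, hi=9
Found pair: (25, 28) summing to 53


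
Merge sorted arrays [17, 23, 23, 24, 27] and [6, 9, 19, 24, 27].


Compare heads, take smaller each step.
Merged: [6, 9, 17, 19, 23, 23, 24, 24, 27, 27]


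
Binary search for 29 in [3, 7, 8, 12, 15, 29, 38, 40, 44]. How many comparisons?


Search for 29:
[0,8] mid=4 arr[4]=15
[5,8] mid=6 arr[6]=38
[5,5] mid=5 arr[5]=29
Total: 3 comparisons


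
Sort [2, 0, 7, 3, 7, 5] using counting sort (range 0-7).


Count array: [1, 0, 1, 1, 0, 1, 0, 2]
Reconstruct: [0, 2, 3, 5, 7, 7]


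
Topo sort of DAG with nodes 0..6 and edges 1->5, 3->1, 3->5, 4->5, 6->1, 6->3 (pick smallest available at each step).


Kahn's algorithm, process smallest node first
Order: [0, 2, 4, 6, 3, 1, 5]


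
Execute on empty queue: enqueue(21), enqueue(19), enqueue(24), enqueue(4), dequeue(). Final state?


enqueue(21) -> [21]
enqueue(19) -> [21, 19]
enqueue(24) -> [21, 19, 24]
enqueue(4) -> [21, 19, 24, 4]
dequeue() returns 21 -> [19, 24, 4]
Final queue (front to back): [19, 24, 4]


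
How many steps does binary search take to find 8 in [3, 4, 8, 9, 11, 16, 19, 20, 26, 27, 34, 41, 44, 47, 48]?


Search for 8:
[0,14] mid=7 arr[7]=20
[0,6] mid=3 arr[3]=9
[0,2] mid=1 arr[1]=4
[2,2] mid=2 arr[2]=8
Total: 4 comparisons


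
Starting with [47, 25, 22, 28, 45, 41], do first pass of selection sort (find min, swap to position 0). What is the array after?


After one pass: [22, 25, 47, 28, 45, 41]


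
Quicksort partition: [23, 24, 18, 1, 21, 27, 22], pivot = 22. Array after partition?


Elements <= 22 go left of pivot.
Result: [18, 1, 21, 22, 23, 27, 24], pivot at index 3


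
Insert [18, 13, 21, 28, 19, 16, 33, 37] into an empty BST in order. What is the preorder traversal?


Root = 18; build tree by BST insertion.
Preorder traversal: [18, 13, 16, 21, 19, 28, 33, 37]


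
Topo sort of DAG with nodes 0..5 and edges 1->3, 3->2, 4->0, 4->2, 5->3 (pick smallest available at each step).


Kahn's algorithm, process smallest node first
Order: [1, 4, 0, 5, 3, 2]


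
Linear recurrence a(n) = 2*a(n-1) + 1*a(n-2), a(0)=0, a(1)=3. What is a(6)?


Build bottom-up:
...a(4)=36, a(5)=87, a(6)=2*87+1*36=210


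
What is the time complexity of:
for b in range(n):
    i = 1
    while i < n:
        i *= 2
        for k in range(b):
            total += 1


Per nesting level: O(n) * O(log n) * O(n) [triangular over b] = O(n^2 log n)
Complexity: O(n^2 log n)


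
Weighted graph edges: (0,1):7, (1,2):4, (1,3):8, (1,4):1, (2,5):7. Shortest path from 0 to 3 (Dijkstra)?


Dijkstra from 0:
Distances: {0: 0, 1: 7, 2: 11, 3: 15, 4: 8, 5: 18}
Shortest distance to 3 = 15, path = [0, 1, 3]


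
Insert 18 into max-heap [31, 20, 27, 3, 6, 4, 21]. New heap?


Append 18: [31, 20, 27, 3, 6, 4, 21, 18]
Bubble up: swap idx 7(18) with idx 3(3)
Result: [31, 20, 27, 18, 6, 4, 21, 3]


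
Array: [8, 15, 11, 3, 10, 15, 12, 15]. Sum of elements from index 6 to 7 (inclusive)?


Prefix sums: [0, 8, 23, 34, 37, 47, 62, 74, 89]
Sum[6..7] = prefix[8] - prefix[6] = 89 - 62 = 27


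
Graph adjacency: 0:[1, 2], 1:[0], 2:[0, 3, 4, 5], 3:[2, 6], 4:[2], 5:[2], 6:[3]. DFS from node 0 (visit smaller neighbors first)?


DFS stack-based: start with [0]
Visit order: [0, 1, 2, 3, 6, 4, 5]


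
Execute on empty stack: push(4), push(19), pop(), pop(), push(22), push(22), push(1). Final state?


push(4) -> [4]
push(19) -> [4, 19]
pop() returns 19 -> [4]
pop() returns 4 -> []
push(22) -> [22]
push(22) -> [22, 22]
push(1) -> [22, 22, 1]
Final stack (bottom to top): [22, 22, 1]


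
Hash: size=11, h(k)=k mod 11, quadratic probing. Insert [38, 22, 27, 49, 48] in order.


Insertions: 38->slot 5; 22->slot 0; 27->slot 6; 49->slot 9; 48->slot 4
Table: [22, None, None, None, 48, 38, 27, None, None, 49, None]


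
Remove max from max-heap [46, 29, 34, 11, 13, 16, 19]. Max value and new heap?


Max = 46
Replace root with last, heapify down
Resulting heap: [34, 29, 19, 11, 13, 16]


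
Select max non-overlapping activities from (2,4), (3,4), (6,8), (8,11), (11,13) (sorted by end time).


Greedy: pick earliest-ending, then skip overlaps.
Selected (4 activities): [(2, 4), (6, 8), (8, 11), (11, 13)]


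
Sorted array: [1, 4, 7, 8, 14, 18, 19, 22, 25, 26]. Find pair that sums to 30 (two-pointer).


Two pointers: lo=0, hi=9
Found pair: (4, 26) summing to 30


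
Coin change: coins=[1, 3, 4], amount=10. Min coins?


dp[0]=0; dp[i]=1+min(dp[i-c] for c in coins)
...dp[5]=2, dp[6]=2, dp[7]=2, dp[8]=2, dp[9]=3, dp[10]=3
Minimum coins for 10 = 3


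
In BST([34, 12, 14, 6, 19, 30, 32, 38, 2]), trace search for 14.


BST root = 34
Search for 14: compare at each node
Path: [34, 12, 14]


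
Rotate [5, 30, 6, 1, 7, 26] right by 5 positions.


Right rotate by 5: [30, 6, 1, 7, 26, 5]


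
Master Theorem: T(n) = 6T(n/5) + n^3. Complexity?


a=6, b=5, c=3. log_5(6)=1.113 < c=3. Case 3: O(n^c) = O(n^3)
Complexity: O(n^3)


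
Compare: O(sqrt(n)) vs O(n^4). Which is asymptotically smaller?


sublinear grows slower than quartic
O(sqrt(n)) is asymptotically smaller; O(n^4) grows faster


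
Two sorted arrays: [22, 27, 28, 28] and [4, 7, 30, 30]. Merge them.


Compare heads, take smaller each step.
Merged: [4, 7, 22, 27, 28, 28, 30, 30]


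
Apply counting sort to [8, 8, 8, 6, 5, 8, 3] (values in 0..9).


Count array: [0, 0, 0, 1, 0, 1, 1, 0, 4, 0]
Reconstruct: [3, 5, 6, 8, 8, 8, 8]


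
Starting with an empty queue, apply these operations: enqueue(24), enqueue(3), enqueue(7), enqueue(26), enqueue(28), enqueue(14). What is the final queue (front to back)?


enqueue(24) -> [24]
enqueue(3) -> [24, 3]
enqueue(7) -> [24, 3, 7]
enqueue(26) -> [24, 3, 7, 26]
enqueue(28) -> [24, 3, 7, 26, 28]
enqueue(14) -> [24, 3, 7, 26, 28, 14]
Final queue (front to back): [24, 3, 7, 26, 28, 14]


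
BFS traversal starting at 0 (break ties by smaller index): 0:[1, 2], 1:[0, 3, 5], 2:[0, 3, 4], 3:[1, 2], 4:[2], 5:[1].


BFS queue: start with [0]
Visit order: [0, 1, 2, 3, 5, 4]


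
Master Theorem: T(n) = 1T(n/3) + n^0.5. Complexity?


a=1, b=3, c=0.5. log_3(1)=0 < c=0.5. Case 3: O(n^c) = O(sqrt(n))
Complexity: O(sqrt(n))


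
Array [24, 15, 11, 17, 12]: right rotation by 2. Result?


Right rotate by 2: [17, 12, 24, 15, 11]


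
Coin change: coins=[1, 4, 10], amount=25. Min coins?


dp[0]=0; dp[i]=1+min(dp[i-c] for c in coins)
...dp[20]=2, dp[21]=3, dp[22]=4, dp[23]=5, dp[24]=3, dp[25]=4
Minimum coins for 25 = 4


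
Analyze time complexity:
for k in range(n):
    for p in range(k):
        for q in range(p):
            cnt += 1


Per nesting level: O(n) * O(n) [triangular over k] * O(n) [triangular over p] = O(n^3)
Complexity: O(n^3)


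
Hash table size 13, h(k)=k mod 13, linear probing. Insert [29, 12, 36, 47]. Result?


Insertions: 29->slot 3; 12->slot 12; 36->slot 10; 47->slot 8
Table: [None, None, None, 29, None, None, None, None, 47, None, 36, None, 12]


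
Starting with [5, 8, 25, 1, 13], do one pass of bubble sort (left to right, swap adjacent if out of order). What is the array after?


After one pass: [5, 8, 1, 13, 25]


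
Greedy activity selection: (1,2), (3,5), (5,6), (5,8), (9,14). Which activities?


Greedy: pick earliest-ending, then skip overlaps.
Selected (4 activities): [(1, 2), (3, 5), (5, 6), (9, 14)]


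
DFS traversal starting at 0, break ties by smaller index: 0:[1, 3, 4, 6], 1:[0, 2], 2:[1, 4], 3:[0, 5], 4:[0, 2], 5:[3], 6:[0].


DFS stack-based: start with [0]
Visit order: [0, 1, 2, 4, 3, 5, 6]


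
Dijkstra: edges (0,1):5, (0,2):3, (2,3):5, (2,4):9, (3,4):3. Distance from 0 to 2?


Dijkstra from 0:
Distances: {0: 0, 1: 5, 2: 3, 3: 8, 4: 11}
Shortest distance to 2 = 3, path = [0, 2]


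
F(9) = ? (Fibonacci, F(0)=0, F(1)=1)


F(n)=F(n-1)+F(n-2)
...F(7)=13, F(8)=21, F(9)=34


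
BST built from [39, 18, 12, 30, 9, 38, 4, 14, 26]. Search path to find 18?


BST root = 39
Search for 18: compare at each node
Path: [39, 18]


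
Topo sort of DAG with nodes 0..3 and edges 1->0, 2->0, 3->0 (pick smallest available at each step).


Kahn's algorithm, process smallest node first
Order: [1, 2, 3, 0]


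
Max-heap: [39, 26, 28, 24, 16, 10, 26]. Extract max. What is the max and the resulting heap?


Max = 39
Replace root with last, heapify down
Resulting heap: [28, 26, 26, 24, 16, 10]


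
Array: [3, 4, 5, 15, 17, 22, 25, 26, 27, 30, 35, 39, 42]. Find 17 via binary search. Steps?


Search for 17:
[0,12] mid=6 arr[6]=25
[0,5] mid=2 arr[2]=5
[3,5] mid=4 arr[4]=17
Total: 3 comparisons


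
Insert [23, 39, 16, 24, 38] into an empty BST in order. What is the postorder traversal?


Root = 23; build tree by BST insertion.
Postorder traversal: [16, 38, 24, 39, 23]


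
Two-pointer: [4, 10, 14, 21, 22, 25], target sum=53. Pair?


Two pointers: lo=0, hi=5
No pair sums to 53


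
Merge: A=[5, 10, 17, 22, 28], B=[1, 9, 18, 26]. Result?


Compare heads, take smaller each step.
Merged: [1, 5, 9, 10, 17, 18, 22, 26, 28]


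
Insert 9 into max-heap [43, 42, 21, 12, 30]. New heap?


Append 9: [43, 42, 21, 12, 30, 9]
Bubble up: no swaps needed
Result: [43, 42, 21, 12, 30, 9]


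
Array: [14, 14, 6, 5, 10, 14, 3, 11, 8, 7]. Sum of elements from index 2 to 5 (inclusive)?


Prefix sums: [0, 14, 28, 34, 39, 49, 63, 66, 77, 85, 92]
Sum[2..5] = prefix[6] - prefix[2] = 63 - 28 = 35


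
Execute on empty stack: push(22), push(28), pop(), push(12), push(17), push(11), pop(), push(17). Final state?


push(22) -> [22]
push(28) -> [22, 28]
pop() returns 28 -> [22]
push(12) -> [22, 12]
push(17) -> [22, 12, 17]
push(11) -> [22, 12, 17, 11]
pop() returns 11 -> [22, 12, 17]
push(17) -> [22, 12, 17, 17]
Final stack (bottom to top): [22, 12, 17, 17]


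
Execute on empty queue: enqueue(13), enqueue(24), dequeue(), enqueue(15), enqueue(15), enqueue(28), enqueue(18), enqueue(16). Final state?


enqueue(13) -> [13]
enqueue(24) -> [13, 24]
dequeue() returns 13 -> [24]
enqueue(15) -> [24, 15]
enqueue(15) -> [24, 15, 15]
enqueue(28) -> [24, 15, 15, 28]
enqueue(18) -> [24, 15, 15, 28, 18]
enqueue(16) -> [24, 15, 15, 28, 18, 16]
Final queue (front to back): [24, 15, 15, 28, 18, 16]


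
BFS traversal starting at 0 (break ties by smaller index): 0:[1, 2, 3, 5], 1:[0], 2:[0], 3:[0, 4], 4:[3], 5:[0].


BFS queue: start with [0]
Visit order: [0, 1, 2, 3, 5, 4]


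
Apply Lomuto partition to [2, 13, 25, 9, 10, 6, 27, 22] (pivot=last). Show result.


Elements <= 22 go left of pivot.
Result: [2, 13, 9, 10, 6, 22, 27, 25], pivot at index 5


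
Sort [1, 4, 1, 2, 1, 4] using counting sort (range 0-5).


Count array: [0, 3, 1, 0, 2, 0]
Reconstruct: [1, 1, 1, 2, 4, 4]


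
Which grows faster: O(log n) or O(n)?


logarithmic grows slower than linear
O(log n) is asymptotically smaller; O(n) grows faster


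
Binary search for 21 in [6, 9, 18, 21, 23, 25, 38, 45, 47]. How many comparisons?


Search for 21:
[0,8] mid=4 arr[4]=23
[0,3] mid=1 arr[1]=9
[2,3] mid=2 arr[2]=18
[3,3] mid=3 arr[3]=21
Total: 4 comparisons


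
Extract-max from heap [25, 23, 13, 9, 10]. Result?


Max = 25
Replace root with last, heapify down
Resulting heap: [23, 10, 13, 9]


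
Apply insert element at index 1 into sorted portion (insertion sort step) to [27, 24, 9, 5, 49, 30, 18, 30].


After one pass: [24, 27, 9, 5, 49, 30, 18, 30]


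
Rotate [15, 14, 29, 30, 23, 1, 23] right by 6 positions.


Right rotate by 6: [14, 29, 30, 23, 1, 23, 15]


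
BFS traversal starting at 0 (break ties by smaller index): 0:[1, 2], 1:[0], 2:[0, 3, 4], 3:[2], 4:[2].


BFS queue: start with [0]
Visit order: [0, 1, 2, 3, 4]


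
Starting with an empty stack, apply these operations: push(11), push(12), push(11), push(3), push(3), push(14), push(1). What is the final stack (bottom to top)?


push(11) -> [11]
push(12) -> [11, 12]
push(11) -> [11, 12, 11]
push(3) -> [11, 12, 11, 3]
push(3) -> [11, 12, 11, 3, 3]
push(14) -> [11, 12, 11, 3, 3, 14]
push(1) -> [11, 12, 11, 3, 3, 14, 1]
Final stack (bottom to top): [11, 12, 11, 3, 3, 14, 1]


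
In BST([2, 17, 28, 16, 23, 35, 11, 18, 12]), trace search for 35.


BST root = 2
Search for 35: compare at each node
Path: [2, 17, 28, 35]


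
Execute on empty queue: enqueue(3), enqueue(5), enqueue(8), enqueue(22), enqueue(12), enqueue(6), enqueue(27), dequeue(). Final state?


enqueue(3) -> [3]
enqueue(5) -> [3, 5]
enqueue(8) -> [3, 5, 8]
enqueue(22) -> [3, 5, 8, 22]
enqueue(12) -> [3, 5, 8, 22, 12]
enqueue(6) -> [3, 5, 8, 22, 12, 6]
enqueue(27) -> [3, 5, 8, 22, 12, 6, 27]
dequeue() returns 3 -> [5, 8, 22, 12, 6, 27]
Final queue (front to back): [5, 8, 22, 12, 6, 27]


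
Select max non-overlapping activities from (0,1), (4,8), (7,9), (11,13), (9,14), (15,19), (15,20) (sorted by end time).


Greedy: pick earliest-ending, then skip overlaps.
Selected (4 activities): [(0, 1), (4, 8), (11, 13), (15, 19)]


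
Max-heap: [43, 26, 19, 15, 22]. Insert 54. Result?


Append 54: [43, 26, 19, 15, 22, 54]
Bubble up: swap idx 5(54) with idx 2(19); swap idx 2(54) with idx 0(43)
Result: [54, 26, 43, 15, 22, 19]


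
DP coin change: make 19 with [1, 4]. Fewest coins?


dp[0]=0; dp[i]=1+min(dp[i-c] for c in coins)
...dp[14]=5, dp[15]=6, dp[16]=4, dp[17]=5, dp[18]=6, dp[19]=7
Minimum coins for 19 = 7


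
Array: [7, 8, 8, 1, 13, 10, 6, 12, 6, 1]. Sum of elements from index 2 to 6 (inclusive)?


Prefix sums: [0, 7, 15, 23, 24, 37, 47, 53, 65, 71, 72]
Sum[2..6] = prefix[7] - prefix[2] = 53 - 15 = 38


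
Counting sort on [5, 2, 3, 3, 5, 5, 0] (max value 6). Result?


Count array: [1, 0, 1, 2, 0, 3, 0]
Reconstruct: [0, 2, 3, 3, 5, 5, 5]


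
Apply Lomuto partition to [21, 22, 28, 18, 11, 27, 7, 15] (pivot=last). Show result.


Elements <= 15 go left of pivot.
Result: [11, 7, 15, 18, 21, 27, 22, 28], pivot at index 2


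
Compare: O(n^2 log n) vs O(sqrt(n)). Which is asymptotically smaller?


sublinear grows slower than n^2 log n
O(sqrt(n)) is asymptotically smaller; O(n^2 log n) grows faster


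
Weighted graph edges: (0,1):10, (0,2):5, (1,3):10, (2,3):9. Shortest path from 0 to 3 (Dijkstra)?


Dijkstra from 0:
Distances: {0: 0, 1: 10, 2: 5, 3: 14}
Shortest distance to 3 = 14, path = [0, 2, 3]


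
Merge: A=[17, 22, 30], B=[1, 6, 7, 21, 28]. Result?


Compare heads, take smaller each step.
Merged: [1, 6, 7, 17, 21, 22, 28, 30]


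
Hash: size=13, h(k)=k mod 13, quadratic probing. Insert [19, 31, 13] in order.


Insertions: 19->slot 6; 31->slot 5; 13->slot 0
Table: [13, None, None, None, None, 31, 19, None, None, None, None, None, None]


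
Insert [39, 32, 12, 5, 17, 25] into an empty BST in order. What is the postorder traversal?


Root = 39; build tree by BST insertion.
Postorder traversal: [5, 25, 17, 12, 32, 39]


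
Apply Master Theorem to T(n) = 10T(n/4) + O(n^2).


a=10, b=4, c=2. log_4(10)=1.661 < c=2. Case 3: O(n^c) = O(n^2)
Complexity: O(n^2)


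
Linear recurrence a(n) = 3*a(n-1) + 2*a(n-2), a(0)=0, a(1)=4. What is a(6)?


Build bottom-up:
...a(4)=156, a(5)=556, a(6)=3*556+2*156=1980


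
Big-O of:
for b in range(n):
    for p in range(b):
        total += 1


Per nesting level: O(n) * O(n) [triangular over b] = O(n^2)
Complexity: O(n^2)


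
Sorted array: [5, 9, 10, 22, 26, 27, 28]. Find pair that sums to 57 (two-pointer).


Two pointers: lo=0, hi=6
No pair sums to 57


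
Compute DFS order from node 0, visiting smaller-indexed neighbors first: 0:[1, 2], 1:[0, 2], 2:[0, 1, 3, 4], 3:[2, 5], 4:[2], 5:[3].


DFS stack-based: start with [0]
Visit order: [0, 1, 2, 3, 5, 4]


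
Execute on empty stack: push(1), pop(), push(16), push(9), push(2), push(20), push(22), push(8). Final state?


push(1) -> [1]
pop() returns 1 -> []
push(16) -> [16]
push(9) -> [16, 9]
push(2) -> [16, 9, 2]
push(20) -> [16, 9, 2, 20]
push(22) -> [16, 9, 2, 20, 22]
push(8) -> [16, 9, 2, 20, 22, 8]
Final stack (bottom to top): [16, 9, 2, 20, 22, 8]


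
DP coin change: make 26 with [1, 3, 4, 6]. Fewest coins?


dp[0]=0; dp[i]=1+min(dp[i-c] for c in coins)
...dp[21]=4, dp[22]=4, dp[23]=5, dp[24]=4, dp[25]=5, dp[26]=5
Minimum coins for 26 = 5


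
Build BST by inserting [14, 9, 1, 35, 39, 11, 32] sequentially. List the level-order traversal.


Root = 14; build tree by BST insertion.
Level-Order traversal: [14, 9, 35, 1, 11, 32, 39]


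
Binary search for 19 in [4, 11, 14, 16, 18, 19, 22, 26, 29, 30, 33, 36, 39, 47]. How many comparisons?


Search for 19:
[0,13] mid=6 arr[6]=22
[0,5] mid=2 arr[2]=14
[3,5] mid=4 arr[4]=18
[5,5] mid=5 arr[5]=19
Total: 4 comparisons


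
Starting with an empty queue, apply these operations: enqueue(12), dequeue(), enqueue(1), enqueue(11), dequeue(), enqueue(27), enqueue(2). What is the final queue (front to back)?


enqueue(12) -> [12]
dequeue() returns 12 -> []
enqueue(1) -> [1]
enqueue(11) -> [1, 11]
dequeue() returns 1 -> [11]
enqueue(27) -> [11, 27]
enqueue(2) -> [11, 27, 2]
Final queue (front to back): [11, 27, 2]


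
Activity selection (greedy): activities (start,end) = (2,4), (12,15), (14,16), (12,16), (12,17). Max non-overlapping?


Greedy: pick earliest-ending, then skip overlaps.
Selected (2 activities): [(2, 4), (12, 15)]


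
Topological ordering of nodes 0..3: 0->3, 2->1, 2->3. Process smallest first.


Kahn's algorithm, process smallest node first
Order: [0, 2, 1, 3]


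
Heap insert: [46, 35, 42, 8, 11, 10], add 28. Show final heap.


Append 28: [46, 35, 42, 8, 11, 10, 28]
Bubble up: no swaps needed
Result: [46, 35, 42, 8, 11, 10, 28]


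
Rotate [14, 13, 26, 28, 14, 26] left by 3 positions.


Left rotate by 3: [28, 14, 26, 14, 13, 26]


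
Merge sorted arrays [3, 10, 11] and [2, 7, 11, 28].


Compare heads, take smaller each step.
Merged: [2, 3, 7, 10, 11, 11, 28]


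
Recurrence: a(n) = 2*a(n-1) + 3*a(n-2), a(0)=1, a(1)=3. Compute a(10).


Build bottom-up:
...a(8)=6561, a(9)=19683, a(10)=2*19683+3*6561=59049


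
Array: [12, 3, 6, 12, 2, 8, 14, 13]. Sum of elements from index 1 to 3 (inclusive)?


Prefix sums: [0, 12, 15, 21, 33, 35, 43, 57, 70]
Sum[1..3] = prefix[4] - prefix[1] = 33 - 12 = 21


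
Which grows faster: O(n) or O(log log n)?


double-logarithmic grows slower than linear
O(log log n) is asymptotically smaller; O(n) grows faster


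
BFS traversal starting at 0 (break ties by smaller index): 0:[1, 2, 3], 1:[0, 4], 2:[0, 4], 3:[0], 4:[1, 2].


BFS queue: start with [0]
Visit order: [0, 1, 2, 3, 4]


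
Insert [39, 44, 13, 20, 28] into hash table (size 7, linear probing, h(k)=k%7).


Insertions: 39->slot 4; 44->slot 2; 13->slot 6; 20->slot 0; 28->slot 1
Table: [20, 28, 44, None, 39, None, 13]


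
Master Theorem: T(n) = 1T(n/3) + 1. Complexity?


a=1, b=3, c=0. log_3(1)=0 = c=0. Case 2: O(n^c log n) = O(log n)
Complexity: O(log n)


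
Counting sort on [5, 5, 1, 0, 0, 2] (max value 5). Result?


Count array: [2, 1, 1, 0, 0, 2]
Reconstruct: [0, 0, 1, 2, 5, 5]


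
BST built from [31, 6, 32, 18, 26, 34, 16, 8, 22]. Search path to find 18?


BST root = 31
Search for 18: compare at each node
Path: [31, 6, 18]


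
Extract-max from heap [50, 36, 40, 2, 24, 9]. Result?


Max = 50
Replace root with last, heapify down
Resulting heap: [40, 36, 9, 2, 24]


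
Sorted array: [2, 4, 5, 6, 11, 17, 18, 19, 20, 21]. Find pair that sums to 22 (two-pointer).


Two pointers: lo=0, hi=9
Found pair: (2, 20) summing to 22


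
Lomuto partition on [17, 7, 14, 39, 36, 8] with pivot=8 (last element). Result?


Elements <= 8 go left of pivot.
Result: [7, 8, 14, 39, 36, 17], pivot at index 1


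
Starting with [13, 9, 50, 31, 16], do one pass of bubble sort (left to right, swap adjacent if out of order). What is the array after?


After one pass: [9, 13, 31, 16, 50]


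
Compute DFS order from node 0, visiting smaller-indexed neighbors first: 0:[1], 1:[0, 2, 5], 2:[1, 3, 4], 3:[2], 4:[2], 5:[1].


DFS stack-based: start with [0]
Visit order: [0, 1, 2, 3, 4, 5]


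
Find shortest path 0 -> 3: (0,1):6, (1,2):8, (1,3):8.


Dijkstra from 0:
Distances: {0: 0, 1: 6, 2: 14, 3: 14}
Shortest distance to 3 = 14, path = [0, 1, 3]


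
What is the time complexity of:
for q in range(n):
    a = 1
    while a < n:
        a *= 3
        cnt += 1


Per nesting level: O(n) * O(log n) = O(n log n)
Complexity: O(n log n)


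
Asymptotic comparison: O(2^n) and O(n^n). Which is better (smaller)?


exponential grows slower than n^n
O(2^n) is asymptotically smaller; O(n^n) grows faster


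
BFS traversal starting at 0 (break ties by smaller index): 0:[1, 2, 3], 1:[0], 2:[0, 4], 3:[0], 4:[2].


BFS queue: start with [0]
Visit order: [0, 1, 2, 3, 4]


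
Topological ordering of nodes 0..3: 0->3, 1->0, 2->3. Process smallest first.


Kahn's algorithm, process smallest node first
Order: [1, 0, 2, 3]


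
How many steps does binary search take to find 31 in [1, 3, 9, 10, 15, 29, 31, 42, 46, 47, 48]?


Search for 31:
[0,10] mid=5 arr[5]=29
[6,10] mid=8 arr[8]=46
[6,7] mid=6 arr[6]=31
Total: 3 comparisons


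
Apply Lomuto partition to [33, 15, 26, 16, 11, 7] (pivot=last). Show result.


Elements <= 7 go left of pivot.
Result: [7, 15, 26, 16, 11, 33], pivot at index 0


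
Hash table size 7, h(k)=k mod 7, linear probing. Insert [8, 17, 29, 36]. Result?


Insertions: 8->slot 1; 17->slot 3; 29->slot 2; 36->slot 4
Table: [None, 8, 29, 17, 36, None, None]


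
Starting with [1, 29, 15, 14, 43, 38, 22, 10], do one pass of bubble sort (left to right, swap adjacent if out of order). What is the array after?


After one pass: [1, 15, 14, 29, 38, 22, 10, 43]


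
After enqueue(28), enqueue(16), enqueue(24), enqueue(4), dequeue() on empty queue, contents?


enqueue(28) -> [28]
enqueue(16) -> [28, 16]
enqueue(24) -> [28, 16, 24]
enqueue(4) -> [28, 16, 24, 4]
dequeue() returns 28 -> [16, 24, 4]
Final queue (front to back): [16, 24, 4]


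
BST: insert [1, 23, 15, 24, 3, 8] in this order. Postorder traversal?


Root = 1; build tree by BST insertion.
Postorder traversal: [8, 3, 15, 24, 23, 1]


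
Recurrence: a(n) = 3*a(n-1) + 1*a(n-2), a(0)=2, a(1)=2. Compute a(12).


Build bottom-up:
...a(10)=111614, a(11)=368636, a(12)=3*368636+1*111614=1217522


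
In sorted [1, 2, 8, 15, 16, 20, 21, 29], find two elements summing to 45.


Two pointers: lo=0, hi=7
Found pair: (16, 29) summing to 45


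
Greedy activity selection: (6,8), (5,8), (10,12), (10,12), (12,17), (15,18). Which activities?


Greedy: pick earliest-ending, then skip overlaps.
Selected (3 activities): [(6, 8), (10, 12), (12, 17)]


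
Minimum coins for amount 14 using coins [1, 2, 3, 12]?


dp[0]=0; dp[i]=1+min(dp[i-c] for c in coins)
...dp[9]=3, dp[10]=4, dp[11]=4, dp[12]=1, dp[13]=2, dp[14]=2
Minimum coins for 14 = 2


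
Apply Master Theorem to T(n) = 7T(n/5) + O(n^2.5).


a=7, b=5, c=2.5. log_5(7)=1.209 < c=2.5. Case 3: O(n^c) = O(n^2.500)
Complexity: O(n^2.500)


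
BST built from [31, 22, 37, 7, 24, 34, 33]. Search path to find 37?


BST root = 31
Search for 37: compare at each node
Path: [31, 37]


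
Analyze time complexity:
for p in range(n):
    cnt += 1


Per nesting level: O(n) = O(n)
Complexity: O(n)


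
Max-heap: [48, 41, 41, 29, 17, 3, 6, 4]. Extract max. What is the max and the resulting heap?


Max = 48
Replace root with last, heapify down
Resulting heap: [41, 29, 41, 4, 17, 3, 6]


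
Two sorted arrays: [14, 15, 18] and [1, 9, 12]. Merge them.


Compare heads, take smaller each step.
Merged: [1, 9, 12, 14, 15, 18]


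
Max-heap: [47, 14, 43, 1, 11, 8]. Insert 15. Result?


Append 15: [47, 14, 43, 1, 11, 8, 15]
Bubble up: no swaps needed
Result: [47, 14, 43, 1, 11, 8, 15]


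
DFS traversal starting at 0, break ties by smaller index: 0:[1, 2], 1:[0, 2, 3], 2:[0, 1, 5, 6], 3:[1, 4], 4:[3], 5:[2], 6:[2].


DFS stack-based: start with [0]
Visit order: [0, 1, 2, 5, 6, 3, 4]


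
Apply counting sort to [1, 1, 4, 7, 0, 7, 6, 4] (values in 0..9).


Count array: [1, 2, 0, 0, 2, 0, 1, 2, 0, 0]
Reconstruct: [0, 1, 1, 4, 4, 6, 7, 7]


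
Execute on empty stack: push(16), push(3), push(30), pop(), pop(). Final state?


push(16) -> [16]
push(3) -> [16, 3]
push(30) -> [16, 3, 30]
pop() returns 30 -> [16, 3]
pop() returns 3 -> [16]
Final stack (bottom to top): [16]


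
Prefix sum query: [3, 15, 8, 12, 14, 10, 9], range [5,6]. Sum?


Prefix sums: [0, 3, 18, 26, 38, 52, 62, 71]
Sum[5..6] = prefix[7] - prefix[5] = 71 - 52 = 19


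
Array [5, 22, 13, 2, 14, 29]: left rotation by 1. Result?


Left rotate by 1: [22, 13, 2, 14, 29, 5]


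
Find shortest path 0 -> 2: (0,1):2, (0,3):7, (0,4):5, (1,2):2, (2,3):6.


Dijkstra from 0:
Distances: {0: 0, 1: 2, 2: 4, 3: 7, 4: 5}
Shortest distance to 2 = 4, path = [0, 1, 2]


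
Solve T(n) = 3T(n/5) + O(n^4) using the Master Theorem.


a=3, b=5, c=4. log_5(3)=0.683 < c=4. Case 3: O(n^c) = O(n^4)
Complexity: O(n^4)


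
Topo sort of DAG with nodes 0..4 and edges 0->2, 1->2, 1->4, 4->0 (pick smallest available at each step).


Kahn's algorithm, process smallest node first
Order: [1, 3, 4, 0, 2]
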